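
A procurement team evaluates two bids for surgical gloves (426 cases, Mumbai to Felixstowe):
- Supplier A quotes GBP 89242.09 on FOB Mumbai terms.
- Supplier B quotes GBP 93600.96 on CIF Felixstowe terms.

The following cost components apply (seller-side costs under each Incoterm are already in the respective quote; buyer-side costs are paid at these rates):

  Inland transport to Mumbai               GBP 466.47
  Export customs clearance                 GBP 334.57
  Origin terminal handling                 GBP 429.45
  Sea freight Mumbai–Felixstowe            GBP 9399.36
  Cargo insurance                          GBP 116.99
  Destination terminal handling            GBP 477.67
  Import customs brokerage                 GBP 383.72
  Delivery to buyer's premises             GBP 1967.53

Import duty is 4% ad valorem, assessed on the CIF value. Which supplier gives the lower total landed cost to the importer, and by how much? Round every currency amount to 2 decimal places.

Supplier B is cheaper by GBP 5363.78

Supplier A (FOB):
CIF value = FOB price + freight + insurance = 89242.09 + 9399.36 + 116.99 = 98758.44
Import duty = 98758.44 × 4% = 3950.34
Buyer bears (A): 9399.36 + 116.99 + 477.67 + 383.72 + 1967.53 = 12345.27
Landed cost (A) = invoice 89242.09 + 12345.27 + duty 3950.34 = 105537.70
Supplier B (CIF):
The CIF price already equals the CIF value: 93600.96
Import duty = 93600.96 × 4% = 3744.04
Buyer bears (B): 477.67 + 383.72 + 1967.53 = 2828.92
Landed cost (B) = invoice 93600.96 + 2828.92 + duty 3744.04 = 100173.92
Difference = |105537.70 − 100173.92| = 5363.78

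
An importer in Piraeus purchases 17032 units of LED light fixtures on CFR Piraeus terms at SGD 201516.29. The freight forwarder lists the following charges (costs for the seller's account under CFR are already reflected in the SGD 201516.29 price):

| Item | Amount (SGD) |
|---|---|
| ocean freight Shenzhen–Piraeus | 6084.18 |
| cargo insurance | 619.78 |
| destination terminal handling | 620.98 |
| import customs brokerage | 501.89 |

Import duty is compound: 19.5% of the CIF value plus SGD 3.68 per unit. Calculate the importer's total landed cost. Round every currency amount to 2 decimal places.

CFR: the seller pays costs through ocean freight to the destination port, but not insurance.
Already in the invoice (seller's account under CFR): freight — exclude.
CIF value = CFR price + insurance = 201516.29 + 619.78 = 202136.07
Ad valorem component: 202136.07 × 19.5% = 39416.53
Specific component: 17032 × 3.68 = 62677.76
Import duty = 39416.53 + 62677.76 = 102094.29
Buyer bears: insurance 619.78 + destination terminal 620.98 + brokerage 501.89 + duty 102094.29 = 103836.94
Landed cost = invoice 201516.29 + 103836.94 = 305353.23

Total landed cost: SGD 305353.23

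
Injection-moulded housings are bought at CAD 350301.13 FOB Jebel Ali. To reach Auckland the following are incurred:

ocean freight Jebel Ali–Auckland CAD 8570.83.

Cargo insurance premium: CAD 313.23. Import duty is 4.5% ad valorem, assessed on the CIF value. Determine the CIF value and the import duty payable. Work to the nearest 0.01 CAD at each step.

CIF value: CAD 359185.19; import duty: CAD 16163.33

CIF = FOB price + freight + insurance
CIF = 350301.13 + 8570.83 + 313.23 = 359185.19
Import duty = 359185.19 × 4.5% = 16163.33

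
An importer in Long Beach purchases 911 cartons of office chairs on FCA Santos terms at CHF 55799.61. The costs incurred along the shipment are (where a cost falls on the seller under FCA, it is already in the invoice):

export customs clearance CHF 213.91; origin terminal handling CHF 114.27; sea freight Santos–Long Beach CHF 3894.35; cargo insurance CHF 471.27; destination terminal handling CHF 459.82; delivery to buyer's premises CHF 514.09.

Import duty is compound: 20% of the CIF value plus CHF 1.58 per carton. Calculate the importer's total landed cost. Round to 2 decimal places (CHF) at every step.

Total landed cost: CHF 74748.69

FCA: the seller delivers export-cleared goods to the carrier; the buyer bears costs from that point.
Already in the invoice (seller's account under FCA): export clearance — exclude.
CIF value = FCA price + origin terminal + freight + insurance = 55799.61 + 114.27 + 3894.35 + 471.27 = 60279.50
Ad valorem component: 60279.50 × 20% = 12055.90
Specific component: 911 × 1.58 = 1439.38
Import duty = 12055.90 + 1439.38 = 13495.28
Buyer bears: origin terminal 114.27 + freight 3894.35 + insurance 471.27 + destination terminal 459.82 + delivery 514.09 + duty 13495.28 = 18949.08
Landed cost = invoice 55799.61 + 18949.08 = 74748.69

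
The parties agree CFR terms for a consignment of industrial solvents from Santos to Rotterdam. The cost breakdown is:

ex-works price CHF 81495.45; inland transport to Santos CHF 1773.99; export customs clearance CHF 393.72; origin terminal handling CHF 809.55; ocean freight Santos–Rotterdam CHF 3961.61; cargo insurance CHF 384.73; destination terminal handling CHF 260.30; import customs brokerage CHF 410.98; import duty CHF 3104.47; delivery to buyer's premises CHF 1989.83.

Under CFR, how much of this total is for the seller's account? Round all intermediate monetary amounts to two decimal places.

Seller's account: CHF 88434.32

CFR: the seller pays costs through ocean freight to the destination port, but not insurance.
Seller's account: goods 81495.45 + inland to port 1773.99 + export clearance 393.72 + origin terminal 809.55 + freight 3961.61 = 88434.32
Buyer's account: insurance 384.73 + destination terminal 260.30 + brokerage 410.98 + duty 3104.47 + delivery 1989.83 = 6150.31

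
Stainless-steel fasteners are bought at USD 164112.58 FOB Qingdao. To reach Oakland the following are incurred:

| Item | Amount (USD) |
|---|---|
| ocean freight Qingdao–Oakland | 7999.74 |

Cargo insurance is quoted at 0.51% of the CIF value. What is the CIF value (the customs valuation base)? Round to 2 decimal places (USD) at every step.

Let C be the CIF value. C = FOB price + freight + 0.51% × C
C − 0.51% × C = 164112.58 + 7999.74
0.9949 × C = 172112.32
C = 172112.32 / 0.9949 = 172994.59
Insurance premium = 0.51% × 172994.59 = 882.27

CIF value: USD 172994.59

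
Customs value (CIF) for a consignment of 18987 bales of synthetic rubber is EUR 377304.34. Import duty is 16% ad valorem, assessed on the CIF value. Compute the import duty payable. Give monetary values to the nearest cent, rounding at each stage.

Import duty = 377304.34 × 16% = 60368.69

Import duty: EUR 60368.69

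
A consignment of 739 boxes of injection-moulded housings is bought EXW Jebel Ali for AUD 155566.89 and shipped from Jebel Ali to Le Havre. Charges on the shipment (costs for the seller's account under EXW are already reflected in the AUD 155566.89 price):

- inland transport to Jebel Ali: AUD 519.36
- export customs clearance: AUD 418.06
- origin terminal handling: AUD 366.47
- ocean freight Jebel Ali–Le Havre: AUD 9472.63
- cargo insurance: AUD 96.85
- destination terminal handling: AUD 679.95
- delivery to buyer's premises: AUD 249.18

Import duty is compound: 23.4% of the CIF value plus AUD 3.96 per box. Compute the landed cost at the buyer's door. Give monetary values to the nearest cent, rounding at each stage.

Total landed cost: AUD 209242.85

EXW: the seller makes goods available at their premises; the buyer bears all onward costs.
CIF value = EXW price + inland to port + export clearance + origin terminal + freight + insurance = 155566.89 + 519.36 + 418.06 + 366.47 + 9472.63 + 96.85 = 166440.26
Ad valorem component: 166440.26 × 23.4% = 38947.02
Specific component: 739 × 3.96 = 2926.44
Import duty = 38947.02 + 2926.44 = 41873.46
Buyer bears: inland to port 519.36 + export clearance 418.06 + origin terminal 366.47 + freight 9472.63 + insurance 96.85 + destination terminal 679.95 + delivery 249.18 + duty 41873.46 = 53675.96
Landed cost = invoice 155566.89 + 53675.96 = 209242.85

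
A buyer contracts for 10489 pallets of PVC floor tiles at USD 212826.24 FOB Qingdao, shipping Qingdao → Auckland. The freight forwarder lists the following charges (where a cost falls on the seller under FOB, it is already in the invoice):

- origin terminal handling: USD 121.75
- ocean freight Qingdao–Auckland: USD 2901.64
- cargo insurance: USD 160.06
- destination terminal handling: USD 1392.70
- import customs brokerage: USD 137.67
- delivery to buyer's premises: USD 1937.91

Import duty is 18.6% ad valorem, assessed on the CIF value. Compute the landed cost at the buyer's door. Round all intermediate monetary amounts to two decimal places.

FOB: the seller bears costs until goods are on board at the origin port; the buyer bears freight, insurance and all costs thereafter.
Already in the invoice (seller's account under FOB): origin terminal — exclude.
CIF value = FOB price + freight + insurance = 212826.24 + 2901.64 + 160.06 = 215887.94
Import duty = 215887.94 × 18.6% = 40155.16
Buyer bears: freight 2901.64 + insurance 160.06 + destination terminal 1392.70 + brokerage 137.67 + delivery 1937.91 + duty 40155.16 = 46685.14
Landed cost = invoice 212826.24 + 46685.14 = 259511.38

Total landed cost: USD 259511.38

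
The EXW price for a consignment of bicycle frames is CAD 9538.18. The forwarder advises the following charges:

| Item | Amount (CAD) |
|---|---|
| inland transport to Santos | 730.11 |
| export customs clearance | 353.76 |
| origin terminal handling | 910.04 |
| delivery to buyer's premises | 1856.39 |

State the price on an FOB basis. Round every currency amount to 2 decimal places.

FOB price: CAD 11532.09

Not relevant to the conversion: delivery — on the buyer under both terms; not part of either seller's price.
From EXW to FOB, the seller additionally bears: inland to port, export clearance, origin terminal.
FOB price = 9538.18 + 730.11 + 353.76 + 910.04 = 11532.09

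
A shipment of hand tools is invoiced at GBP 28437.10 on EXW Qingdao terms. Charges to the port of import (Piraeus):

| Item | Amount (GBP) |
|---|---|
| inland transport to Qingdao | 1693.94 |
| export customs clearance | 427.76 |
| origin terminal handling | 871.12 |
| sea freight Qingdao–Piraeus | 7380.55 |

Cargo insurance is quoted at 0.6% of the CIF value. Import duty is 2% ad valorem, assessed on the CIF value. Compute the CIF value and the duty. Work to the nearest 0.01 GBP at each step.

Let C be the CIF value. C = EXW price + pre-shipment costs + freight + 0.6% × C
C − 0.6% × C = 28437.10 + 1693.94 + 427.76 + 871.12 + 7380.55
0.994 × C = 38810.47
C = 38810.47 / 0.994 = 39044.74
Insurance premium = 0.6% × 39044.74 = 234.27
Import duty = 39044.74 × 2% = 780.89

CIF value: GBP 39044.74; import duty: GBP 780.89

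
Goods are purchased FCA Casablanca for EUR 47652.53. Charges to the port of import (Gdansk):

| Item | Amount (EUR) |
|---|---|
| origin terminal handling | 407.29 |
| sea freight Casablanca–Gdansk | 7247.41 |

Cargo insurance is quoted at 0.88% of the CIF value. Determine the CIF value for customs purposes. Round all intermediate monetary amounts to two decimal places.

CIF value: EUR 55798.25

Let C be the CIF value. C = FCA price + pre-shipment costs + freight + 0.88% × C
C − 0.88% × C = 47652.53 + 407.29 + 7247.41
0.9912 × C = 55307.23
C = 55307.23 / 0.9912 = 55798.25
Insurance premium = 0.88% × 55798.25 = 491.02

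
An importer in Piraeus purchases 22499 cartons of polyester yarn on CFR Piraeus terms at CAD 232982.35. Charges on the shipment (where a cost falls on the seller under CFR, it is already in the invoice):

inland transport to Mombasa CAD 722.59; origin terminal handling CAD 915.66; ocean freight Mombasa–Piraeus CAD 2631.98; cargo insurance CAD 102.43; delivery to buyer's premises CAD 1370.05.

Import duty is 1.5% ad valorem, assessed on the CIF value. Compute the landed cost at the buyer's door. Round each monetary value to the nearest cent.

Total landed cost: CAD 237951.10

CFR: the seller pays costs through ocean freight to the destination port, but not insurance.
Already in the invoice (seller's account under CFR): inland to port, origin terminal, freight — exclude.
CIF value = CFR price + insurance = 232982.35 + 102.43 = 233084.78
Import duty = 233084.78 × 1.5% = 3496.27
Buyer bears: insurance 102.43 + delivery 1370.05 + duty 3496.27 = 4968.75
Landed cost = invoice 232982.35 + 4968.75 = 237951.10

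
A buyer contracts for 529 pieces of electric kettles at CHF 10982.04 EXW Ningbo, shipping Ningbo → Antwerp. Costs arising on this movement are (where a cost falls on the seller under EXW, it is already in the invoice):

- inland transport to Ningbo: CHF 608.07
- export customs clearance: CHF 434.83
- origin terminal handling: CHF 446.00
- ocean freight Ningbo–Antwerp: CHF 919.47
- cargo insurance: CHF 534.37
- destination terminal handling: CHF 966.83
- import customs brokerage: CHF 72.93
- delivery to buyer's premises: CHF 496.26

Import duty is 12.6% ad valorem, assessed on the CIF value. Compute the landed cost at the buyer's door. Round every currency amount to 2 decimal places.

EXW: the seller makes goods available at their premises; the buyer bears all onward costs.
CIF value = EXW price + inland to port + export clearance + origin terminal + freight + insurance = 10982.04 + 608.07 + 434.83 + 446.00 + 919.47 + 534.37 = 13924.78
Import duty = 13924.78 × 12.6% = 1754.52
Buyer bears: inland to port 608.07 + export clearance 434.83 + origin terminal 446.00 + freight 919.47 + insurance 534.37 + destination terminal 966.83 + brokerage 72.93 + delivery 496.26 + duty 1754.52 = 6233.28
Landed cost = invoice 10982.04 + 6233.28 = 17215.32

Total landed cost: CHF 17215.32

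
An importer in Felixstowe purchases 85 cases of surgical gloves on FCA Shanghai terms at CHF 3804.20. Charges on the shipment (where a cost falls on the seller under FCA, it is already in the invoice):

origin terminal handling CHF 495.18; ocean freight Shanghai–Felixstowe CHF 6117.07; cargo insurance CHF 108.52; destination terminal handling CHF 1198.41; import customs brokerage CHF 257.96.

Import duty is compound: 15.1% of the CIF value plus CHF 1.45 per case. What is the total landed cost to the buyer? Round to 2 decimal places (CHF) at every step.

Total landed cost: CHF 13693.86

FCA: the seller delivers export-cleared goods to the carrier; the buyer bears costs from that point.
CIF value = FCA price + origin terminal + freight + insurance = 3804.20 + 495.18 + 6117.07 + 108.52 = 10524.97
Ad valorem component: 10524.97 × 15.1% = 1589.27
Specific component: 85 × 1.45 = 123.25
Import duty = 1589.27 + 123.25 = 1712.52
Buyer bears: origin terminal 495.18 + freight 6117.07 + insurance 108.52 + destination terminal 1198.41 + brokerage 257.96 + duty 1712.52 = 9889.66
Landed cost = invoice 3804.20 + 9889.66 = 13693.86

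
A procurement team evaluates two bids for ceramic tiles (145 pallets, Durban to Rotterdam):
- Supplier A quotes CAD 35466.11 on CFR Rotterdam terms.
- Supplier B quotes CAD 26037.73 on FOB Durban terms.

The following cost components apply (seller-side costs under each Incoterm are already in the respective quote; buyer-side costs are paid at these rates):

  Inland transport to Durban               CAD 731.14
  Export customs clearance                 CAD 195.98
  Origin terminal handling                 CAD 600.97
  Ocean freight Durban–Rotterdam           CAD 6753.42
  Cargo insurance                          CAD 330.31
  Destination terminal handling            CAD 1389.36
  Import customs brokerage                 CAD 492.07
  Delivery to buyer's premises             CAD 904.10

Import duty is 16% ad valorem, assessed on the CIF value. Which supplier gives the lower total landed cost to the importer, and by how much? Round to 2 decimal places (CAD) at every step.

Supplier B is cheaper by CAD 3102.96

Supplier A (CFR):
CIF value = CFR price + insurance = 35466.11 + 330.31 = 35796.42
Import duty = 35796.42 × 16% = 5727.43
Buyer bears (A): 330.31 + 1389.36 + 492.07 + 904.10 = 3115.84
Landed cost (A) = invoice 35466.11 + 3115.84 + duty 5727.43 = 44309.38
Supplier B (FOB):
CIF value = FOB price + freight + insurance = 26037.73 + 6753.42 + 330.31 = 33121.46
Import duty = 33121.46 × 16% = 5299.43
Buyer bears (B): 6753.42 + 330.31 + 1389.36 + 492.07 + 904.10 = 9869.26
Landed cost (B) = invoice 26037.73 + 9869.26 + duty 5299.43 = 41206.42
Difference = |44309.38 − 41206.42| = 3102.96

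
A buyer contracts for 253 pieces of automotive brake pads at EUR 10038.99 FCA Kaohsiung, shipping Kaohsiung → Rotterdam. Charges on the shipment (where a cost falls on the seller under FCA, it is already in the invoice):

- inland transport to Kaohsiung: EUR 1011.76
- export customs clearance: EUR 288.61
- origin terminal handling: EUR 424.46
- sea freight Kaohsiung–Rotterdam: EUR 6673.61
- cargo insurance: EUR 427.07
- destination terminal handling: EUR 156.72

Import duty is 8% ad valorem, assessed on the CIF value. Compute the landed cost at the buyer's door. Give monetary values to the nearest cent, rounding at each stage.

Total landed cost: EUR 19125.98

FCA: the seller delivers export-cleared goods to the carrier; the buyer bears costs from that point.
Already in the invoice (seller's account under FCA): inland to port, export clearance — exclude.
CIF value = FCA price + origin terminal + freight + insurance = 10038.99 + 424.46 + 6673.61 + 427.07 = 17564.13
Import duty = 17564.13 × 8% = 1405.13
Buyer bears: origin terminal 424.46 + freight 6673.61 + insurance 427.07 + destination terminal 156.72 + duty 1405.13 = 9086.99
Landed cost = invoice 10038.99 + 9086.99 = 19125.98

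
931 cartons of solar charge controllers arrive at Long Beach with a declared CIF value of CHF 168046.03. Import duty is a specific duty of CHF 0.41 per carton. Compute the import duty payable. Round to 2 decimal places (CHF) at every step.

Import duty: CHF 381.71

Import duty = 931 × 0.41 = 381.71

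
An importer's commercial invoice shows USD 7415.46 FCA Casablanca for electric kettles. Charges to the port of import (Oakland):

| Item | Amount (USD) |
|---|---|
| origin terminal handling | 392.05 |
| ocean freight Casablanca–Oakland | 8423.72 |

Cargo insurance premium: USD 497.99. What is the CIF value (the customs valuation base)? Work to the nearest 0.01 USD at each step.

CIF value: USD 16729.22

CIF = FCA price + pre-shipment costs + freight + insurance
CIF = 7415.46 + 392.05 + 8423.72 + 497.99 = 16729.22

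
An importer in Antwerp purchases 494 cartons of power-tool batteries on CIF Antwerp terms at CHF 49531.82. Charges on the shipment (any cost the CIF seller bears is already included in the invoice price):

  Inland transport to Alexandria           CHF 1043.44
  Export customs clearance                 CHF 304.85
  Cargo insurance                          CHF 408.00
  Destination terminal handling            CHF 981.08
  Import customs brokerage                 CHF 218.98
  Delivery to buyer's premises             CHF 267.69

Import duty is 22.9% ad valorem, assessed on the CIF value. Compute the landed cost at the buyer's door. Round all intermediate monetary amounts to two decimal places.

Total landed cost: CHF 62342.36

CIF: the seller pays costs through ocean freight and marine insurance to the destination port.
Already in the invoice (seller's account under CIF): inland to port, export clearance, insurance — exclude.
The CIF price already equals the CIF value: 49531.82
Import duty = 49531.82 × 22.9% = 11342.79
Buyer bears: destination terminal 981.08 + brokerage 218.98 + delivery 267.69 + duty 11342.79 = 12810.54
Landed cost = invoice 49531.82 + 12810.54 = 62342.36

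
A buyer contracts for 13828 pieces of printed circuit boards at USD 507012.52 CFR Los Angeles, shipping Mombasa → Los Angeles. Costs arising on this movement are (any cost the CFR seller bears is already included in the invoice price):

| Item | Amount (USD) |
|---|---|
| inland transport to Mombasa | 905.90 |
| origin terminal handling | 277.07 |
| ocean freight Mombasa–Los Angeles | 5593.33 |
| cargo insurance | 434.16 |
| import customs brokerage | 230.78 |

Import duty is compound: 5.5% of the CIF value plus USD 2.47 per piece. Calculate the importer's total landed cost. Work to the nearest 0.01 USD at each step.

Total landed cost: USD 569742.19

CFR: the seller pays costs through ocean freight to the destination port, but not insurance.
Already in the invoice (seller's account under CFR): inland to port, origin terminal, freight — exclude.
CIF value = CFR price + insurance = 507012.52 + 434.16 = 507446.68
Ad valorem component: 507446.68 × 5.5% = 27909.57
Specific component: 13828 × 2.47 = 34155.16
Import duty = 27909.57 + 34155.16 = 62064.73
Buyer bears: insurance 434.16 + brokerage 230.78 + duty 62064.73 = 62729.67
Landed cost = invoice 507012.52 + 62729.67 = 569742.19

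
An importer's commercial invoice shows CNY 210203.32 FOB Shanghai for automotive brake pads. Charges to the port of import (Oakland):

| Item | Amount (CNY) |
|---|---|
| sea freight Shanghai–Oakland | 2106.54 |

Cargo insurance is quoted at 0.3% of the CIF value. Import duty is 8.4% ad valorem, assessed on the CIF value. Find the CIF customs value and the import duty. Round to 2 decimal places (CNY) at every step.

CIF value: CNY 212948.71; import duty: CNY 17887.69

Let C be the CIF value. C = FOB price + freight + 0.3% × C
C − 0.3% × C = 210203.32 + 2106.54
0.997 × C = 212309.86
C = 212309.86 / 0.997 = 212948.71
Insurance premium = 0.3% × 212948.71 = 638.85
Import duty = 212948.71 × 8.4% = 17887.69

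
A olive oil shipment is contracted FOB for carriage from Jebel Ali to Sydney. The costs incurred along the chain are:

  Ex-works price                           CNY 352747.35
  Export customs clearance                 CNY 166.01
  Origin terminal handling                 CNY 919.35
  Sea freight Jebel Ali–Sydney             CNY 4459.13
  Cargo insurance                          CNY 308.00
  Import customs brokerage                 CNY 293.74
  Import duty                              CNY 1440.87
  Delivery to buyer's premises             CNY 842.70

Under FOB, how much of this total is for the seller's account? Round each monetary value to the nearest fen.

FOB: the seller bears costs until goods are on board at the origin port; the buyer bears freight, insurance and all costs thereafter.
Seller's account: goods 352747.35 + export clearance 166.01 + origin terminal 919.35 = 353832.71
Buyer's account: freight 4459.13 + insurance 308.00 + brokerage 293.74 + duty 1440.87 + delivery 842.70 = 7344.44

Seller's account: CNY 353832.71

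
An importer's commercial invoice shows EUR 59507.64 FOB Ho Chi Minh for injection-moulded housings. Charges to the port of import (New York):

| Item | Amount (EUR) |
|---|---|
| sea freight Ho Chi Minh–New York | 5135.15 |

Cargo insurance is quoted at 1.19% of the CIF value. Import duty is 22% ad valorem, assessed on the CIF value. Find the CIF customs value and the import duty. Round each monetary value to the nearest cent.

Let C be the CIF value. C = FOB price + freight + 1.19% × C
C − 1.19% × C = 59507.64 + 5135.15
0.9881 × C = 64642.79
C = 64642.79 / 0.9881 = 65421.30
Insurance premium = 1.19% × 65421.30 = 778.51
Import duty = 65421.30 × 22% = 14392.69

CIF value: EUR 65421.30; import duty: EUR 14392.69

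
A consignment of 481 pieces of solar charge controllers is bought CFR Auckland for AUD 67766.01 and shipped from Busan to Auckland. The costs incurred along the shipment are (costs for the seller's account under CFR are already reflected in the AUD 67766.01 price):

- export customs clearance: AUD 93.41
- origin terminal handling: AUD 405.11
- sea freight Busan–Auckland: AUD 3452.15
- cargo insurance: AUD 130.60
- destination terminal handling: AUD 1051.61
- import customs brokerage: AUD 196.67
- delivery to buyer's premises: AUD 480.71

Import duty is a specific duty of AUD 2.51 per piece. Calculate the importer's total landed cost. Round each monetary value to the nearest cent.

CFR: the seller pays costs through ocean freight to the destination port, but not insurance.
Already in the invoice (seller's account under CFR): export clearance, origin terminal, freight — exclude.
CIF value = CFR price + insurance = 67766.01 + 130.60 = 67896.61
Import duty = 481 × 2.51 = 1207.31
Buyer bears: insurance 130.60 + destination terminal 1051.61 + brokerage 196.67 + delivery 480.71 + duty 1207.31 = 3066.90
Landed cost = invoice 67766.01 + 3066.90 = 70832.91

Total landed cost: AUD 70832.91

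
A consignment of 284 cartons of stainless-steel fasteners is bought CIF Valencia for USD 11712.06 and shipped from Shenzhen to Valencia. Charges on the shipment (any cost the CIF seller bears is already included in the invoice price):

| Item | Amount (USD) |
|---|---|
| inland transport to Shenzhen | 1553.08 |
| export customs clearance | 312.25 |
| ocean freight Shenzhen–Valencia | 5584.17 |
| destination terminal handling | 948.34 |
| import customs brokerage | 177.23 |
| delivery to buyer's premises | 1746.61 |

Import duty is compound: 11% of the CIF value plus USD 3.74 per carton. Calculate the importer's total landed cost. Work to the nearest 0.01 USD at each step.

CIF: the seller pays costs through ocean freight and marine insurance to the destination port.
Already in the invoice (seller's account under CIF): inland to port, export clearance, freight — exclude.
The CIF price already equals the CIF value: 11712.06
Ad valorem component: 11712.06 × 11% = 1288.33
Specific component: 284 × 3.74 = 1062.16
Import duty = 1288.33 + 1062.16 = 2350.49
Buyer bears: destination terminal 948.34 + brokerage 177.23 + delivery 1746.61 + duty 2350.49 = 5222.67
Landed cost = invoice 11712.06 + 5222.67 = 16934.73

Total landed cost: USD 16934.73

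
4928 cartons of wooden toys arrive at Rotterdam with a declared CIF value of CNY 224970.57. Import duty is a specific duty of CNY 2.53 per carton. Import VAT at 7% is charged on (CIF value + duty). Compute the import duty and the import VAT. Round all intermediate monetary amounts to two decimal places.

Import duty: CNY 12467.84; import VAT: CNY 16620.69

Import duty = 4928 × 2.53 = 12467.84
VAT base = CIF + duty = 224970.57 + 12467.84 = 237438.41
Import VAT = 237438.41 × 7% = 16620.69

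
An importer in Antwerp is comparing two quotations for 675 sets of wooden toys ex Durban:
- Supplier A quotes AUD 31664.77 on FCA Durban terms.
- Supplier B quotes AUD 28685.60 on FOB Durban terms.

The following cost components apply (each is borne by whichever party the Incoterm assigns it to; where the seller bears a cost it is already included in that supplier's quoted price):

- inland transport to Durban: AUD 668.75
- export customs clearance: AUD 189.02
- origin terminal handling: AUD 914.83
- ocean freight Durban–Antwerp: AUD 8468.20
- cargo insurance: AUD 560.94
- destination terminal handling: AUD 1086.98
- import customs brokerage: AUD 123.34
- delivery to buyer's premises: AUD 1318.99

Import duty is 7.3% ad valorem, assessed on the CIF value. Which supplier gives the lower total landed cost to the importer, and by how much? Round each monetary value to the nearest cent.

Supplier B is cheaper by AUD 4178.26

Supplier A (FCA):
CIF value = FCA price + origin terminal + freight + insurance = 31664.77 + 914.83 + 8468.20 + 560.94 = 41608.74
Import duty = 41608.74 × 7.3% = 3037.44
Buyer bears (A): 914.83 + 8468.20 + 560.94 + 1086.98 + 123.34 + 1318.99 = 12473.28
Landed cost (A) = invoice 31664.77 + 12473.28 + duty 3037.44 = 47175.49
Supplier B (FOB):
CIF value = FOB price + freight + insurance = 28685.60 + 8468.20 + 560.94 = 37714.74
Import duty = 37714.74 × 7.3% = 2753.18
Buyer bears (B): 8468.20 + 560.94 + 1086.98 + 123.34 + 1318.99 = 11558.45
Landed cost (B) = invoice 28685.60 + 11558.45 + duty 2753.18 = 42997.23
Difference = |47175.49 − 42997.23| = 4178.26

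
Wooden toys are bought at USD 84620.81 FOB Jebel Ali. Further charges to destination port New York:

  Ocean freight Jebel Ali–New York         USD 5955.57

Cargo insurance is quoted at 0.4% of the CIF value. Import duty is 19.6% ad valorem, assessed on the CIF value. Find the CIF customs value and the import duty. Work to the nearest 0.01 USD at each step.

CIF value: USD 90940.14; import duty: USD 17824.27

Let C be the CIF value. C = FOB price + freight + 0.4% × C
C − 0.4% × C = 84620.81 + 5955.57
0.996 × C = 90576.38
C = 90576.38 / 0.996 = 90940.14
Insurance premium = 0.4% × 90940.14 = 363.76
Import duty = 90940.14 × 19.6% = 17824.27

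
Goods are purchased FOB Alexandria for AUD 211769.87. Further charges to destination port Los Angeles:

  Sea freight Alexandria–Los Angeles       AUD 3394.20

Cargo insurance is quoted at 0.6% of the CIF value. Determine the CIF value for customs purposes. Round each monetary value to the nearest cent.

CIF value: AUD 216462.85

Let C be the CIF value. C = FOB price + freight + 0.6% × C
C − 0.6% × C = 211769.87 + 3394.20
0.994 × C = 215164.07
C = 215164.07 / 0.994 = 216462.85
Insurance premium = 0.6% × 216462.85 = 1298.78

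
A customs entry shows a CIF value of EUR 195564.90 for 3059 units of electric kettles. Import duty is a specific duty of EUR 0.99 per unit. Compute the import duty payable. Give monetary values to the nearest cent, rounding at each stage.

Import duty = 3059 × 0.99 = 3028.41

Import duty: EUR 3028.41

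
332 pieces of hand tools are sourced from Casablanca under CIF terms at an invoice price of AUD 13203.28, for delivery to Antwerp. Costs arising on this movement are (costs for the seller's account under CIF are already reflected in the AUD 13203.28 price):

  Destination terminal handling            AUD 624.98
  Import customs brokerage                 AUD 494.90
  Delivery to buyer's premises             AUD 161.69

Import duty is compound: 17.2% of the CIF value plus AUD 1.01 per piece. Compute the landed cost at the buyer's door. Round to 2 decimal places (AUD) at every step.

CIF: the seller pays costs through ocean freight and marine insurance to the destination port.
The CIF price already equals the CIF value: 13203.28
Ad valorem component: 13203.28 × 17.2% = 2270.96
Specific component: 332 × 1.01 = 335.32
Import duty = 2270.96 + 335.32 = 2606.28
Buyer bears: destination terminal 624.98 + brokerage 494.90 + delivery 161.69 + duty 2606.28 = 3887.85
Landed cost = invoice 13203.28 + 3887.85 = 17091.13

Total landed cost: AUD 17091.13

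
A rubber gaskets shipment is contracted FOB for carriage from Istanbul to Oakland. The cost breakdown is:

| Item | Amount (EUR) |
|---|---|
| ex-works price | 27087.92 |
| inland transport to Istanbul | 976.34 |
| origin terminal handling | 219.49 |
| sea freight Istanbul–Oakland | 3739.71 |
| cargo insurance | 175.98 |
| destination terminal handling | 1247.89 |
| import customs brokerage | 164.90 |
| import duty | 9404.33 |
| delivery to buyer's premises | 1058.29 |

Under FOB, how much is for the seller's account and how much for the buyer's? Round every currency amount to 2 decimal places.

FOB: the seller bears costs until goods are on board at the origin port; the buyer bears freight, insurance and all costs thereafter.
Seller's account: goods 27087.92 + inland to port 976.34 + origin terminal 219.49 = 28283.75
Buyer's account: freight 3739.71 + insurance 175.98 + destination terminal 1247.89 + brokerage 164.90 + duty 9404.33 + delivery 1058.29 = 15791.10

Seller: EUR 28283.75; buyer: EUR 15791.10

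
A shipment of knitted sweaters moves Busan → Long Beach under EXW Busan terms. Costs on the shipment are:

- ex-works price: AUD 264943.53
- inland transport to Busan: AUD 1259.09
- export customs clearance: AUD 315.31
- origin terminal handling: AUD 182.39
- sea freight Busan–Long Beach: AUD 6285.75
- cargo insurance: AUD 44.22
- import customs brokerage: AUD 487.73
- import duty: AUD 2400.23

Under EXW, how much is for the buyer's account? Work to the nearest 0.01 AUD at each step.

Buyer's account: AUD 10974.72

EXW: the seller makes goods available at their premises; the buyer bears all onward costs.
Seller's account: goods 264943.53 = 264943.53
Buyer's account: inland to port 1259.09 + export clearance 315.31 + origin terminal 182.39 + freight 6285.75 + insurance 44.22 + brokerage 487.73 + duty 2400.23 = 10974.72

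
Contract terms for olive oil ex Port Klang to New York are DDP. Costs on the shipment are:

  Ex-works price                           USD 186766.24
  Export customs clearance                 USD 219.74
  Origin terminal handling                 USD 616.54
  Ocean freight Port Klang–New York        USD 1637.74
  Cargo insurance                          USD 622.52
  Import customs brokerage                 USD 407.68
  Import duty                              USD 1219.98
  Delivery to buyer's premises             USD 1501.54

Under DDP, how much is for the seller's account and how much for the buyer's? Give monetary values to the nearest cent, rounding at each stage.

Seller: USD 192991.98; buyer: USD 0.00

DDP: the seller bears all costs including import duty.
Seller's account: goods 186766.24 + export clearance 219.74 + origin terminal 616.54 + freight 1637.74 + insurance 622.52 + brokerage 407.68 + duty 1219.98 + delivery 1501.54 = 192991.98
Buyer's account: 0.00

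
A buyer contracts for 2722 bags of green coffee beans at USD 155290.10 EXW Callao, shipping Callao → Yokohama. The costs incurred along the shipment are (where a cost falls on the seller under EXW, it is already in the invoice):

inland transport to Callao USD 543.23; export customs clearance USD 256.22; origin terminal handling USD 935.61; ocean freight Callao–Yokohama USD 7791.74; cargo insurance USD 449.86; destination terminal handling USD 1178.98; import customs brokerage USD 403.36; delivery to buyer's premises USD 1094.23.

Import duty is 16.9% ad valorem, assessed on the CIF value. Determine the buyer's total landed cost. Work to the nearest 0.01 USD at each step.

EXW: the seller makes goods available at their premises; the buyer bears all onward costs.
CIF value = EXW price + inland to port + export clearance + origin terminal + freight + insurance = 155290.10 + 543.23 + 256.22 + 935.61 + 7791.74 + 449.86 = 165266.76
Import duty = 165266.76 × 16.9% = 27930.08
Buyer bears: inland to port 543.23 + export clearance 256.22 + origin terminal 935.61 + freight 7791.74 + insurance 449.86 + destination terminal 1178.98 + brokerage 403.36 + delivery 1094.23 + duty 27930.08 = 40583.31
Landed cost = invoice 155290.10 + 40583.31 = 195873.41

Total landed cost: USD 195873.41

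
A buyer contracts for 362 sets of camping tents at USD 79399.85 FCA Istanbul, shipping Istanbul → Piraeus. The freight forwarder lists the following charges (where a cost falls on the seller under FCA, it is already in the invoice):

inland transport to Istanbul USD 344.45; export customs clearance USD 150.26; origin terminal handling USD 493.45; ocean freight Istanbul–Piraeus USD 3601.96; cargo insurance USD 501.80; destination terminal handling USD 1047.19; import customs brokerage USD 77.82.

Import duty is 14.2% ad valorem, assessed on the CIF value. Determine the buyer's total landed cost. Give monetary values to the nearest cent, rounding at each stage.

FCA: the seller delivers export-cleared goods to the carrier; the buyer bears costs from that point.
Already in the invoice (seller's account under FCA): inland to port, export clearance — exclude.
CIF value = FCA price + origin terminal + freight + insurance = 79399.85 + 493.45 + 3601.96 + 501.80 = 83997.06
Import duty = 83997.06 × 14.2% = 11927.58
Buyer bears: origin terminal 493.45 + freight 3601.96 + insurance 501.80 + destination terminal 1047.19 + brokerage 77.82 + duty 11927.58 = 17649.80
Landed cost = invoice 79399.85 + 17649.80 = 97049.65

Total landed cost: USD 97049.65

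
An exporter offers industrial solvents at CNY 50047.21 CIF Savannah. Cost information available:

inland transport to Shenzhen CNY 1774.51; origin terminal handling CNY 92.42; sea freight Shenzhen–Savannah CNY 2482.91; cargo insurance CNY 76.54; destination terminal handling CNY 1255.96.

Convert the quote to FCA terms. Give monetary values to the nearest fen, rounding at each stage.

Not relevant to the conversion: inland to port — on the seller under both CIF and FCA; already in the CIF price and stays in the FCA price. destination terminal — on the buyer under both terms; not part of either seller's price.
From CIF to FCA, the seller no longer bears: origin terminal, freight, insurance.
FCA price = 50047.21 − 92.42 − 2482.91 − 76.54 = 47395.34

FCA price: CNY 47395.34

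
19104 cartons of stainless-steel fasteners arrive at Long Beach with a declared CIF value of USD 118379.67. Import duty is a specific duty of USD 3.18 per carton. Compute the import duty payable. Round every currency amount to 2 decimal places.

Import duty: USD 60750.72

Import duty = 19104 × 3.18 = 60750.72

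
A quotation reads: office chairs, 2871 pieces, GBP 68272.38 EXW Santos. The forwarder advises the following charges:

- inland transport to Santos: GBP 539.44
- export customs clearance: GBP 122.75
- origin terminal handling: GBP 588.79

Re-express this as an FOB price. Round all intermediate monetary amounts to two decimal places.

From EXW to FOB, the seller additionally bears: inland to port, export clearance, origin terminal.
FOB price = 68272.38 + 539.44 + 122.75 + 588.79 = 69523.36

FOB price: GBP 69523.36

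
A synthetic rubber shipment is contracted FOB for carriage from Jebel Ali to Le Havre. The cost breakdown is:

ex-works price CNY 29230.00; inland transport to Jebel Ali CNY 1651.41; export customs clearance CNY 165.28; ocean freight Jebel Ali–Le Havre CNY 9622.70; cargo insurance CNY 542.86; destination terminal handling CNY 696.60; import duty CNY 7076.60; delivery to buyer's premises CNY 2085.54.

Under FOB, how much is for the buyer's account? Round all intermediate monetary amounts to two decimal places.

Buyer's account: CNY 20024.30

FOB: the seller bears costs until goods are on board at the origin port; the buyer bears freight, insurance and all costs thereafter.
Seller's account: goods 29230.00 + inland to port 1651.41 + export clearance 165.28 = 31046.69
Buyer's account: freight 9622.70 + insurance 542.86 + destination terminal 696.60 + duty 7076.60 + delivery 2085.54 = 20024.30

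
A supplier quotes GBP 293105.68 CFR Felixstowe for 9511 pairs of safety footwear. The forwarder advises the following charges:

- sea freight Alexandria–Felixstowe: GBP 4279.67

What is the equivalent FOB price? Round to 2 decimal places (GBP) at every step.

FOB price: GBP 288826.01

From CFR to FOB, the seller no longer bears: freight.
FOB price = 293105.68 − 4279.67 = 288826.01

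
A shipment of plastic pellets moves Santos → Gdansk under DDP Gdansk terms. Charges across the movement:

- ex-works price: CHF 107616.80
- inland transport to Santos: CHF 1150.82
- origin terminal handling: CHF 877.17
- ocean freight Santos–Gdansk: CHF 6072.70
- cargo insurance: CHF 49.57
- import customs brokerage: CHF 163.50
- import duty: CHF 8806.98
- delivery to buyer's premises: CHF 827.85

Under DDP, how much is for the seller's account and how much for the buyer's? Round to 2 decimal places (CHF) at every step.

Seller: CHF 125565.39; buyer: CHF 0.00

DDP: the seller bears all costs including import duty.
Seller's account: goods 107616.80 + inland to port 1150.82 + origin terminal 877.17 + freight 6072.70 + insurance 49.57 + brokerage 163.50 + duty 8806.98 + delivery 827.85 = 125565.39
Buyer's account: 0.00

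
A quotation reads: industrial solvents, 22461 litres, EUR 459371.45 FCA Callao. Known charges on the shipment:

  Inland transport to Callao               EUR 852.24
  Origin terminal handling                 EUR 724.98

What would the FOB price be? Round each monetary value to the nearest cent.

Not relevant to the conversion: inland to port — on the seller under both FCA and FOB; already in the FCA price and stays in the FOB price.
From FCA to FOB, the seller additionally bears: origin terminal.
FOB price = 459371.45 + 724.98 = 460096.43

FOB price: EUR 460096.43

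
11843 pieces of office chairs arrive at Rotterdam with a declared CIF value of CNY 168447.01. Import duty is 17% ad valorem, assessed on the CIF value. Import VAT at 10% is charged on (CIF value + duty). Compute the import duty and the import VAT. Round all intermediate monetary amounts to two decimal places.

Import duty: CNY 28635.99; import VAT: CNY 19708.30

Import duty = 168447.01 × 17% = 28635.99
VAT base = CIF + duty = 168447.01 + 28635.99 = 197083.00
Import VAT = 197083.00 × 10% = 19708.30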